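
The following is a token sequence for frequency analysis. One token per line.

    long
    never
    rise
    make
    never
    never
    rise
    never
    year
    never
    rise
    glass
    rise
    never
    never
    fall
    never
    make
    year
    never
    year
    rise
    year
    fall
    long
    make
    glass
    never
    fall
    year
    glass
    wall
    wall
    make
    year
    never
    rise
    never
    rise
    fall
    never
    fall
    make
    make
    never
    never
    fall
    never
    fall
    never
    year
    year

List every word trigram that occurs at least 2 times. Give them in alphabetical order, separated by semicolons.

fall never fall; make never never; make year never; never fall never; never never fall; never rise never; year never rise

Trigram counts meeting the condition (at least 2 times):
  fall never fall: 2
  make never never: 2
  make year never: 2
  never fall never: 3
  never never fall: 2
  never rise never: 2
  year never rise: 2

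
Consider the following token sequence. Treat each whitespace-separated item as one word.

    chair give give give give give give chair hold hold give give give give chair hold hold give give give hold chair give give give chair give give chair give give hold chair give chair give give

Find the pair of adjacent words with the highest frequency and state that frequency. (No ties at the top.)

"give give", 15 times

Bigram frequencies (highest first):
  give give: 15
  chair give: 6
  give chair: 5
  chair hold: 2
  hold hold: 2
  hold give: 2
  … (2 more, each ≤ 2)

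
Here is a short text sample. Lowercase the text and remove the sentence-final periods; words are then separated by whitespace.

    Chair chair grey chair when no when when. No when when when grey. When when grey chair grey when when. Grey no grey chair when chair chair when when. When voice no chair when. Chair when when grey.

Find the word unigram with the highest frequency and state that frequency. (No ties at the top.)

"when", 17 times

Unigram frequencies (highest first):
  when: 17
  chair: 9
  grey: 7
  no: 4
  voice: 1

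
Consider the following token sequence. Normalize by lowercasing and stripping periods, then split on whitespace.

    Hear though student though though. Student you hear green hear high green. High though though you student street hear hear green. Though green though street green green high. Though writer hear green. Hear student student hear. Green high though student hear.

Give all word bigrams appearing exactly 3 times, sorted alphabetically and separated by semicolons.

Bigram counts meeting the condition (exactly 3 times):
  green high: 3
  high though: 3
  though student: 3

green high; high though; though student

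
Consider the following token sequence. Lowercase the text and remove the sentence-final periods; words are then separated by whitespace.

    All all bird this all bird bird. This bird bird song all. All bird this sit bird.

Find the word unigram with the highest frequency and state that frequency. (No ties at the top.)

Unigram frequencies (highest first):
  bird: 7
  all: 5
  this: 3
  song: 1
  sit: 1

"bird", 7 times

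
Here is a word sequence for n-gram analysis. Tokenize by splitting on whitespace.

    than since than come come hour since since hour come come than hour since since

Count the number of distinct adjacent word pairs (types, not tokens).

15 tokens → 14 bigram windows in total.
Repeated bigrams (each contributes count−1 duplicates):
  come come: 2
  hour since: 2
  since since: 2
3 duplicate windows → 14 − 3 = 11 distinct.

11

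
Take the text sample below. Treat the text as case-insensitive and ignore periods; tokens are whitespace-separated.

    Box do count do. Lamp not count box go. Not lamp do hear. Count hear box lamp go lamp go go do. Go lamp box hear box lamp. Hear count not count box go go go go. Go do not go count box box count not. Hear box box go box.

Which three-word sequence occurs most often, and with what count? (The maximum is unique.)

"go go go", 3 times

Trigram frequencies (highest first):
  go go go: 3
  not count box: 2
  count box go: 2
  hear box lamp: 2
  go go do: 2
  box do count: 1
  … (37 more, each ≤ 1)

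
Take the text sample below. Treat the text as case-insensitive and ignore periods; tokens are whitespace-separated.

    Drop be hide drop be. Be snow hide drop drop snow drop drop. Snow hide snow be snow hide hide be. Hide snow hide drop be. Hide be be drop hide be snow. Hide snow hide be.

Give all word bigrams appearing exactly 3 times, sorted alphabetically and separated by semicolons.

Bigram counts meeting the condition (exactly 3 times):
  be hide: 3
  be snow: 3
  drop be: 3
  hide drop: 3
  hide snow: 3

be hide; be snow; drop be; hide drop; hide snow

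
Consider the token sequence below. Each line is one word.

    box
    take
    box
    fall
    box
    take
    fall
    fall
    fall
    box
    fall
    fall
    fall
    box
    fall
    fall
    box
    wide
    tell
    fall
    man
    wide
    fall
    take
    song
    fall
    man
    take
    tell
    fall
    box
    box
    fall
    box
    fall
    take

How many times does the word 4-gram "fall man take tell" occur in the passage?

Scanning the 33 overlapping 4-gram windows for "fall man take tell":
  position 26–29: fall man take tell

1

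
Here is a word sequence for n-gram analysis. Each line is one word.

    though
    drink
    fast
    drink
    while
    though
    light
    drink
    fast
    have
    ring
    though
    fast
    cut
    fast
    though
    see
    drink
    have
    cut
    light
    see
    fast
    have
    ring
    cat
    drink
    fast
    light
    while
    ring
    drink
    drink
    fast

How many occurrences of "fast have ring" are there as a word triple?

Scanning the 32 overlapping trigram windows for "fast have ring":
  position 9–11: fast have ring
  position 23–25: fast have ring

2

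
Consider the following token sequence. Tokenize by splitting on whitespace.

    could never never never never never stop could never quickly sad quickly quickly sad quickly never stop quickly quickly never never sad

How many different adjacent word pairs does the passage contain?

22 tokens → 21 bigram windows in total.
Repeated bigrams (each contributes count−1 duplicates):
  never never: 5
  could never: 2
  never stop: 2
  quickly never: 2
  quickly quickly: 2
  quickly sad: 2
  sad quickly: 2
10 duplicate windows → 21 − 10 = 11 distinct.

11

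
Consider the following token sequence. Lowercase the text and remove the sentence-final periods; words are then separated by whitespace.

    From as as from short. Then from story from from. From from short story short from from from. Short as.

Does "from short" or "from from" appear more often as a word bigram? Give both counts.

"from from" (5 vs 3)

"from short": 3 occurrences
"from from": 5 occurrences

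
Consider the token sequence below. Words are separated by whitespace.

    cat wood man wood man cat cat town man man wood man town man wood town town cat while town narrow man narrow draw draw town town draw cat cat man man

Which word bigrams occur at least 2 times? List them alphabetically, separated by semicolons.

cat cat; man man; man wood; town man; town town; wood man

Bigram counts meeting the condition (at least 2 times):
  cat cat: 2
  man man: 2
  man wood: 3
  town man: 2
  town town: 2
  wood man: 3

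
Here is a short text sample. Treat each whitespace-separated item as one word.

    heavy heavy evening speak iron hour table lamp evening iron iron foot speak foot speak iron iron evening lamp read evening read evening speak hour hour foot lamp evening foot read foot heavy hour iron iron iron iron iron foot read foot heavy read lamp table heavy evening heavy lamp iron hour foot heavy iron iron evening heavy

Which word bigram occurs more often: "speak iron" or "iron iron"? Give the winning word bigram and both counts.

"iron iron" (7 vs 2)

"speak iron": 2 occurrences
"iron iron": 7 occurrences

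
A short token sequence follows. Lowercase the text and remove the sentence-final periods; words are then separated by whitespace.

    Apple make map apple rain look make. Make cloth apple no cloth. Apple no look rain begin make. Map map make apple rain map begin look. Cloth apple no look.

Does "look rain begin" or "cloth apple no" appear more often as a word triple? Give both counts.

"cloth apple no" (3 vs 1)

"look rain begin": 1 occurrence
"cloth apple no": 3 occurrences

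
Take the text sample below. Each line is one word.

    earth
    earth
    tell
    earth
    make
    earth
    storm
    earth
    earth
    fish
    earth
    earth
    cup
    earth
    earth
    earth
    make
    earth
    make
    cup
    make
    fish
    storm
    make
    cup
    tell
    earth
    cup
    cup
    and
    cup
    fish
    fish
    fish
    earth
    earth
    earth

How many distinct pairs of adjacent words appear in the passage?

22

37 tokens → 36 bigram windows in total.
Repeated bigrams (each contributes count−1 duplicates):
  earth earth: 7
  earth make: 3
  earth cup: 2
  fish earth: 2
  fish fish: 2
  make cup: 2
  make earth: 2
  tell earth: 2
14 duplicate windows → 36 − 14 = 22 distinct.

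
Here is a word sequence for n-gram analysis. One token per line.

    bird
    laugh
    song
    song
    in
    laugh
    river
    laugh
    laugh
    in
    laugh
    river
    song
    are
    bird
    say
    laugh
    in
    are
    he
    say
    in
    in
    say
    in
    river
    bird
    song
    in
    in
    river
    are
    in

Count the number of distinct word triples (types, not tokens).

33 tokens → 31 trigram windows in total.
Repeated trigrams (each contributes count−1 duplicates):
  in laugh river: 2
1 duplicate windows → 31 − 1 = 30 distinct.

30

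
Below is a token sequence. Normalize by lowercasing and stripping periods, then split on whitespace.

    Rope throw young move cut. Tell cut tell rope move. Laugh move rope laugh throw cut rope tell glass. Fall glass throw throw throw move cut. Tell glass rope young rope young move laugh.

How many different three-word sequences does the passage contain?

31

34 tokens → 32 trigram windows in total.
Repeated trigrams (each contributes count−1 duplicates):
  move cut tell: 2
1 duplicate windows → 32 − 1 = 31 distinct.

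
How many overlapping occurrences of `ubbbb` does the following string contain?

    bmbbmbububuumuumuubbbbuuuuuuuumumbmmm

Sliding a length-5 window over the 37 characters (33 positions):
  position 18–22: ubbbb

1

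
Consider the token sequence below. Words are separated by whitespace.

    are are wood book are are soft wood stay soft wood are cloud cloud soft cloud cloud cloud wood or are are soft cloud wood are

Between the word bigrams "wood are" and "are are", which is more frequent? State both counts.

"wood are": 2 occurrences
"are are": 3 occurrences

"are are" (3 vs 2)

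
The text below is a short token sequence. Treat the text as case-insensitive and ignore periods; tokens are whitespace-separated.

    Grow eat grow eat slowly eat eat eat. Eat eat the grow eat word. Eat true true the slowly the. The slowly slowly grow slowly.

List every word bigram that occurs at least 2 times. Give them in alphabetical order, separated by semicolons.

eat eat; grow eat; the slowly

Bigram counts meeting the condition (at least 2 times):
  eat eat: 4
  grow eat: 3
  the slowly: 2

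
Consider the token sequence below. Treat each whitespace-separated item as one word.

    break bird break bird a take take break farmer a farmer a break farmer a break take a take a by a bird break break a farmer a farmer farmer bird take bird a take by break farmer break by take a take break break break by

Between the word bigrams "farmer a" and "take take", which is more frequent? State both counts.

"farmer a" (4 vs 1)

"farmer a": 4 occurrences
"take take": 1 occurrence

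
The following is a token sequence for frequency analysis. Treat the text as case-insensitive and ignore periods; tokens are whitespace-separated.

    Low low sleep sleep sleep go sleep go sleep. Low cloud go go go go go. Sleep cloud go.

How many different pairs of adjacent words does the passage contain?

10

19 tokens → 18 bigram windows in total.
Repeated bigrams (each contributes count−1 duplicates):
  go go: 4
  go sleep: 3
  cloud go: 2
  sleep go: 2
  sleep sleep: 2
8 duplicate windows → 18 − 8 = 10 distinct.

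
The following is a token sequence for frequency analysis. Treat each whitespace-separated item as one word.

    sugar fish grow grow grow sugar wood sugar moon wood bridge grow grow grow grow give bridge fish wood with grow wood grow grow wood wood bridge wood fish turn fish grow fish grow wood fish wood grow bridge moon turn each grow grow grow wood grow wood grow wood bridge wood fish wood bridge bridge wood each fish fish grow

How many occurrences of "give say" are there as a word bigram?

0

Scanning the 60 overlapping bigram windows for "give say":
  (none found)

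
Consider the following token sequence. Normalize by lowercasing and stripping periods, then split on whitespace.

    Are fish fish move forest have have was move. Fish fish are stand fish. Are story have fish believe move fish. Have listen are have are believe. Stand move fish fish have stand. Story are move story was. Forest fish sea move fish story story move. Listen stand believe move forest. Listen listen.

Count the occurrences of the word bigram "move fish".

Scanning the 52 overlapping bigram windows for "move fish":
  position 9–10: move fish
  position 20–21: move fish
  position 29–30: move fish
  position 42–43: move fish

4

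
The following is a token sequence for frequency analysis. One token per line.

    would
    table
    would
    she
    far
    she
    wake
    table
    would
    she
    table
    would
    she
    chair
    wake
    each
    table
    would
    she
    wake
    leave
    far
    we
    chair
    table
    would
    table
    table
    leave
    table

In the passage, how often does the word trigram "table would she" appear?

4

Scanning the 28 overlapping trigram windows for "table would she":
  position 2–4: table would she
  position 8–10: table would she
  position 11–13: table would she
  position 17–19: table would she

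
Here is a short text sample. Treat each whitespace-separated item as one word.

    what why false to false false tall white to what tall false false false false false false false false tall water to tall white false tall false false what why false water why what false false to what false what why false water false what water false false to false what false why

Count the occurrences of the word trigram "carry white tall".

0

Scanning the 51 overlapping trigram windows for "carry white tall":
  (none found)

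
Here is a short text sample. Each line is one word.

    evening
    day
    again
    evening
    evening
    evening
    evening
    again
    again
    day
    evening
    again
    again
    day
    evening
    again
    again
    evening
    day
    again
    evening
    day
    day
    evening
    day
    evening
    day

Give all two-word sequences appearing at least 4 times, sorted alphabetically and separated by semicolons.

Bigram counts meeting the condition (at least 4 times):
  day evening: 4
  evening day: 5

day evening; evening day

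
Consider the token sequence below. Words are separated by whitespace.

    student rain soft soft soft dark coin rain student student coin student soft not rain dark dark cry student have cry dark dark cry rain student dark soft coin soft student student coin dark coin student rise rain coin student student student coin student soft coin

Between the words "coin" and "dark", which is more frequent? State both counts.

"coin" (8 vs 7)

"coin": 8 occurrences
"dark": 7 occurrences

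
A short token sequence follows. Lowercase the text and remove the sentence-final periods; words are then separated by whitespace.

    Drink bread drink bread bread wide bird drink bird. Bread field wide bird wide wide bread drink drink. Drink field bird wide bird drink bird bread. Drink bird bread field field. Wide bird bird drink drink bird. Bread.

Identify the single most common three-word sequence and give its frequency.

Trigram frequencies (highest first):
  drink bird bread: 4
  wide bird drink: 2
  bird drink bird: 2
  bird bread field: 2
  field wide bird: 2
  drink bread drink: 1
  … (23 more, each ≤ 1)

"drink bird bread", 4 times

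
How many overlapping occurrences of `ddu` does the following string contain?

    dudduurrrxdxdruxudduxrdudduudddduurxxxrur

4

Sliding a length-3 window over the 41 characters (39 positions):
  position 3–5: ddu
  position 18–20: ddu
  position 25–27: ddu
  position 31–33: ddu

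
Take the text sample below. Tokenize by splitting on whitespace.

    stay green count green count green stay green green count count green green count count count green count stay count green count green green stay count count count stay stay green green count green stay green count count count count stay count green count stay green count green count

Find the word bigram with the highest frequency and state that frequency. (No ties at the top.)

"green count", 11 times

Bigram frequencies (highest first):
  green count: 11
  count green: 9
  count count: 8
  stay green: 5
  green green: 4
  count stay: 4
  … (3 more, each ≤ 3)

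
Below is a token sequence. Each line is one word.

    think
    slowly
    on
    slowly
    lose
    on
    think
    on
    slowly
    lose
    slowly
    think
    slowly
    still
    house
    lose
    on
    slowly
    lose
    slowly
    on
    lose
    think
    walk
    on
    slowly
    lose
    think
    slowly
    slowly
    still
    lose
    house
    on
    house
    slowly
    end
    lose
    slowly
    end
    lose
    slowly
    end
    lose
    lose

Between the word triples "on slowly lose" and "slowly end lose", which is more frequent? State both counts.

"on slowly lose" (4 vs 3)

"on slowly lose": 4 occurrences
"slowly end lose": 3 occurrences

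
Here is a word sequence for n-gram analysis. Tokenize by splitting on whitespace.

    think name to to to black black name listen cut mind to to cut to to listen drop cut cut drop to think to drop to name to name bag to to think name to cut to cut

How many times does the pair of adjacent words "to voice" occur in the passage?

Scanning the 37 overlapping bigram windows for "to voice":
  (none found)

0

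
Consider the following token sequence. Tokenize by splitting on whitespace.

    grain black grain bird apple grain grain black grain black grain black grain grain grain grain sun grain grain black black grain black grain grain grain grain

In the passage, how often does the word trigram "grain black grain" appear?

5

Scanning the 25 overlapping trigram windows for "grain black grain":
  position 1–3: grain black grain
  position 7–9: grain black grain
  position 9–11: grain black grain
  position 11–13: grain black grain
  position 22–24: grain black grain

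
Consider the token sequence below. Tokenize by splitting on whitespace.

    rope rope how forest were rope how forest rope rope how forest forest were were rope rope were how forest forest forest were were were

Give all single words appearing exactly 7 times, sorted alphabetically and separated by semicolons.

Unigram counts meeting the condition (exactly 7 times):
  forest: 7
  rope: 7
  were: 7

forest; rope; were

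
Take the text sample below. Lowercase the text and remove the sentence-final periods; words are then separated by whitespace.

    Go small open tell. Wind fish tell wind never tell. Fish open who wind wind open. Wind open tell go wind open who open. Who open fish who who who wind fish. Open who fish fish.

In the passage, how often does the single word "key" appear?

Scanning the 36 tokens for "key":
  (none found)

0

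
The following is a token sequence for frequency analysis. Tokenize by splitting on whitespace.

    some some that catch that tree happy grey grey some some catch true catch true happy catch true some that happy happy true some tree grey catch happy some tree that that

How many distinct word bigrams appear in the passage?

32 tokens → 31 bigram windows in total.
Repeated bigrams (each contributes count−1 duplicates):
  catch true: 3
  some some: 2
  some that: 2
  some tree: 2
  true some: 2
6 duplicate windows → 31 − 6 = 25 distinct.

25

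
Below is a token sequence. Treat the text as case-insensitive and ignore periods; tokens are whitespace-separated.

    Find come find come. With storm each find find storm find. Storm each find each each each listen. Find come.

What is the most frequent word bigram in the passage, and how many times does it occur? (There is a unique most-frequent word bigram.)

"find come", 3 times

Bigram frequencies (highest first):
  find come: 3
  storm each: 2
  each find: 2
  find storm: 2
  each each: 2
  come find: 1
  … (7 more, each ≤ 1)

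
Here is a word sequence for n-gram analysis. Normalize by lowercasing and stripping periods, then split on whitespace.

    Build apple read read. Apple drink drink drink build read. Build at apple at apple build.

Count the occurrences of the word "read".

3

Scanning the 16 tokens for "read":
  position 3: read
  position 4: read
  position 10: read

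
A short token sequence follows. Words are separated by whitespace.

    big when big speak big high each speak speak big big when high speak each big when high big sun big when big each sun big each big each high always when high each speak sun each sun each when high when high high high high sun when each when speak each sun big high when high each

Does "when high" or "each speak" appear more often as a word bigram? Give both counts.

"when high" (6 vs 2)

"when high": 6 occurrences
"each speak": 2 occurrences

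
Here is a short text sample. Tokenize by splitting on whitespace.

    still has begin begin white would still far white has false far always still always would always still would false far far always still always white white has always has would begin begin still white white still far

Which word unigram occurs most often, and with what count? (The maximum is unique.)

"still", 7 times

Unigram frequencies (highest first):
  still: 7
  white: 6
  always: 6
  far: 5
  has: 4
  begin: 4
  … (2 more, each ≤ 4)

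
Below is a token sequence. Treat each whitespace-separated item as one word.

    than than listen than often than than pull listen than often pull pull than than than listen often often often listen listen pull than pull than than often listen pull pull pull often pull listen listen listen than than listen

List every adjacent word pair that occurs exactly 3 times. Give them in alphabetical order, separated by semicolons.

listen listen; listen than; pull pull; pull than; than listen; than often

Bigram counts meeting the condition (exactly 3 times):
  listen listen: 3
  listen than: 3
  pull pull: 3
  pull than: 3
  than listen: 3
  than often: 3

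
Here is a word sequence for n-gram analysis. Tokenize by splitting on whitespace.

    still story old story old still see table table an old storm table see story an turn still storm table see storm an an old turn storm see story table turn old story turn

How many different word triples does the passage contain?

34 tokens → 32 trigram windows in total.
Repeated trigrams (each contributes count−1 duplicates):
  storm table see: 2
1 duplicate windows → 32 − 1 = 31 distinct.

31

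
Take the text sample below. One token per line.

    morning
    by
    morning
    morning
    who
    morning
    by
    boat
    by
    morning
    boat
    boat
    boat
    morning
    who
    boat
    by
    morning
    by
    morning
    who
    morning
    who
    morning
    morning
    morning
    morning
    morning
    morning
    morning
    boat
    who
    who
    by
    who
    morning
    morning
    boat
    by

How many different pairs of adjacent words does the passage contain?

39 tokens → 38 bigram windows in total.
Repeated bigrams (each contributes count−1 duplicates):
  morning morning: 8
  by morning: 4
  morning who: 4
  who morning: 4
  boat by: 3
  morning boat: 3
  morning by: 3
  boat boat: 2
23 duplicate windows → 38 − 23 = 15 distinct.

15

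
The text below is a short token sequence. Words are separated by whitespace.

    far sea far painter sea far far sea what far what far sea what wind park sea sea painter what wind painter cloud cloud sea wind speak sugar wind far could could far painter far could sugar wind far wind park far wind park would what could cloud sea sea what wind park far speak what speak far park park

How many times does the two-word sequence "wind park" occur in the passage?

4

Scanning the 59 overlapping bigram windows for "wind park":
  position 15–16: wind park
  position 40–41: wind park
  position 43–44: wind park
  position 52–53: wind park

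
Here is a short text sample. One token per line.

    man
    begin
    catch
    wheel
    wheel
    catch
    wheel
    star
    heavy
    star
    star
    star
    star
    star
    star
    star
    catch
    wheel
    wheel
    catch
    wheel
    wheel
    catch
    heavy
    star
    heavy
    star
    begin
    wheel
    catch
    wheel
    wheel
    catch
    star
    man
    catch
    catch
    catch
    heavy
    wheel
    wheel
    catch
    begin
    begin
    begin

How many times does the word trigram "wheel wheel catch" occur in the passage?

5

Scanning the 43 overlapping trigram windows for "wheel wheel catch":
  position 4–6: wheel wheel catch
  position 18–20: wheel wheel catch
  position 21–23: wheel wheel catch
  position 31–33: wheel wheel catch
  position 40–42: wheel wheel catch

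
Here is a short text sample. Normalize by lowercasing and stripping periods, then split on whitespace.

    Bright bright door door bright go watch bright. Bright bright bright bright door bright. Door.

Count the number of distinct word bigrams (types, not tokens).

7

15 tokens → 14 bigram windows in total.
Repeated bigrams (each contributes count−1 duplicates):
  bright bright: 5
  bright door: 3
  door bright: 2
7 duplicate windows → 14 − 7 = 7 distinct.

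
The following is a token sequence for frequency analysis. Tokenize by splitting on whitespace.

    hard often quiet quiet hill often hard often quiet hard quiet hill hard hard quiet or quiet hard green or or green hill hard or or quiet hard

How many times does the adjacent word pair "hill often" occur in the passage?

1

Scanning the 27 overlapping bigram windows for "hill often":
  position 5–6: hill often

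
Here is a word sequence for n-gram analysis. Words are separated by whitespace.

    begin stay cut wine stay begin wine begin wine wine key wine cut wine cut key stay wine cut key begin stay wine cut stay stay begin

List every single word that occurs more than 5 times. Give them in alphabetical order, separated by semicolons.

Unigram counts meeting the condition (more than 5 times):
  stay: 6
  wine: 8

stay; wine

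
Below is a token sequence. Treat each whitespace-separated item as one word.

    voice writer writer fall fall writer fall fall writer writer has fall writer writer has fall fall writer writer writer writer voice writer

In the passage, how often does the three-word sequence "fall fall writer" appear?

Scanning the 21 overlapping trigram windows for "fall fall writer":
  position 4–6: fall fall writer
  position 7–9: fall fall writer
  position 16–18: fall fall writer

3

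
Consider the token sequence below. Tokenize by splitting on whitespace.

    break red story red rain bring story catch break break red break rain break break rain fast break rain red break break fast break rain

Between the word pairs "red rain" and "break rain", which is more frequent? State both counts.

"red rain": 1 occurrence
"break rain": 4 occurrences

"break rain" (4 vs 1)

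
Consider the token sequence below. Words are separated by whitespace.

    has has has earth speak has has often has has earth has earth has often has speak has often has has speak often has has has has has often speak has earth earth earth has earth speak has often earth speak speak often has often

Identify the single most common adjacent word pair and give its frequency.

Bigram frequencies (highest first):
  has has: 9
  has often: 6
  has earth: 5
  often has: 5
  speak has: 4
  earth speak: 3
  … (7 more, each ≤ 3)

"has has", 9 times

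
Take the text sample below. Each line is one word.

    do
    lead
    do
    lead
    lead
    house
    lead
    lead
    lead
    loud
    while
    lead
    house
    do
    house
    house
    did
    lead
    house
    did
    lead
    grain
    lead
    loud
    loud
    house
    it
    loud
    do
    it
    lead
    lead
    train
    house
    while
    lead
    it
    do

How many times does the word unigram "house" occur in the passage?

Scanning the 38 tokens for "house":
  position 6: house
  position 13: house
  position 15: house
  position 16: house
  position 19: house
  position 26: house
  position 34: house

7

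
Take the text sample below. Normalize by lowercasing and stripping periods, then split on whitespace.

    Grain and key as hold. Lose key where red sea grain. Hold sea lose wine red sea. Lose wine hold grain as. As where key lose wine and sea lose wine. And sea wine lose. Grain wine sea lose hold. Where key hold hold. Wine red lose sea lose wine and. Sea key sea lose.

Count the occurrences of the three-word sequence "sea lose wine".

Scanning the 53 overlapping trigram windows for "sea lose wine":
  position 13–15: sea lose wine
  position 17–19: sea lose wine
  position 29–31: sea lose wine
  position 48–50: sea lose wine

4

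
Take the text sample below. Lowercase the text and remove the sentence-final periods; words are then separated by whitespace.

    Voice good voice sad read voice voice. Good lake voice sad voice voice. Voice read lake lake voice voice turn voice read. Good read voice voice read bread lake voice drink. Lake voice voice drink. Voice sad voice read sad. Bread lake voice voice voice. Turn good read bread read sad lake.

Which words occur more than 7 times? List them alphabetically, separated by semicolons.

read; voice

Unigram counts meeting the condition (more than 7 times):
  read: 8
  voice: 21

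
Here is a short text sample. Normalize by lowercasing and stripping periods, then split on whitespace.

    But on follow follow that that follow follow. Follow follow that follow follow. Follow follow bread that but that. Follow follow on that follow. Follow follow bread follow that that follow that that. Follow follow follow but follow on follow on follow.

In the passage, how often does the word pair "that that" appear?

3

Scanning the 41 overlapping bigram windows for "that that":
  position 5–6: that that
  position 29–30: that that
  position 32–33: that that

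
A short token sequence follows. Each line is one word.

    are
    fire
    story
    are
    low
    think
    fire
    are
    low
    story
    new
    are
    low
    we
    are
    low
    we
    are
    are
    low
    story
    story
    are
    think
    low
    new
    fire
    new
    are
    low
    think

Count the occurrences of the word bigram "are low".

6

Scanning the 30 overlapping bigram windows for "are low":
  position 4–5: are low
  position 8–9: are low
  position 12–13: are low
  position 15–16: are low
  position 19–20: are low
  position 29–30: are low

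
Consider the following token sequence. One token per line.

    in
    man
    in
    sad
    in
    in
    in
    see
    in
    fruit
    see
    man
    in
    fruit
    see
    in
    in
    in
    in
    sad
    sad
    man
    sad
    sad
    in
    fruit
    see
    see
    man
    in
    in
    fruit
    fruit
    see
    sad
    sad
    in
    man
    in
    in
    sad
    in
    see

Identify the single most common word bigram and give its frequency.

Bigram frequencies (highest first):
  in in: 7
  man in: 4
  sad in: 4
  in fruit: 4
  fruit see: 4
  in sad: 3
  … (10 more, each ≤ 3)

"in in", 7 times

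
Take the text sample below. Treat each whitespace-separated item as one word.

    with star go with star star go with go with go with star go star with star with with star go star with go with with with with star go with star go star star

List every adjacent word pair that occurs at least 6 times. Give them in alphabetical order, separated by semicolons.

go with; star go; with star

Bigram counts meeting the condition (at least 6 times):
  go with: 6
  star go: 6
  with star: 7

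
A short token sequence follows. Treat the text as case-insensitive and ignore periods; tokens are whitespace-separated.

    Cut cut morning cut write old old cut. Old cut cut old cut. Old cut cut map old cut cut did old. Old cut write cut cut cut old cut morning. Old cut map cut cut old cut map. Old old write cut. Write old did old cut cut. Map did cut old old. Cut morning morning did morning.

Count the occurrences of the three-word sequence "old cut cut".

4

Scanning the 57 overlapping trigram windows for "old cut cut":
  position 9–11: old cut cut
  position 14–16: old cut cut
  position 18–20: old cut cut
  position 47–49: old cut cut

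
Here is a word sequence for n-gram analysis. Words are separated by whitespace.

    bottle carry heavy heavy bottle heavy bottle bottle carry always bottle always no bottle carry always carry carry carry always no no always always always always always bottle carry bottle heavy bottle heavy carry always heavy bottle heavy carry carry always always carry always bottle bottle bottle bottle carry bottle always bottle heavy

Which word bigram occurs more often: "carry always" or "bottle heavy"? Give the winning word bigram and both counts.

"carry always" (6 vs 5)

"carry always": 6 occurrences
"bottle heavy": 5 occurrences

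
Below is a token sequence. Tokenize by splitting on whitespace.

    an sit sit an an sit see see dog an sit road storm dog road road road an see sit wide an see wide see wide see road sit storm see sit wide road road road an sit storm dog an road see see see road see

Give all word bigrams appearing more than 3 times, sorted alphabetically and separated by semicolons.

Bigram counts meeting the condition (more than 3 times):
  an sit: 4
  road road: 4

an sit; road road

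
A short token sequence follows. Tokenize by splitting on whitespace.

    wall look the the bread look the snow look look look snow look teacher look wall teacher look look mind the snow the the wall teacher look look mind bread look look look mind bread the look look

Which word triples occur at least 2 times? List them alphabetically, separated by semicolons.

look look look; look look mind; look mind bread; teacher look look; wall teacher look

Trigram counts meeting the condition (at least 2 times):
  look look look: 2
  look look mind: 3
  look mind bread: 2
  teacher look look: 2
  wall teacher look: 2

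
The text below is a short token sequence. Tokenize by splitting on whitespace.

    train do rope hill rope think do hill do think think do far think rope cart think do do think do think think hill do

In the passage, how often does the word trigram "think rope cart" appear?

1

Scanning the 23 overlapping trigram windows for "think rope cart":
  position 14–16: think rope cart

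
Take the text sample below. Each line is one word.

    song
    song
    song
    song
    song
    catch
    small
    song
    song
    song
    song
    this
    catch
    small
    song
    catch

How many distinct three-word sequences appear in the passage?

16 tokens → 14 trigram windows in total.
Repeated trigrams (each contributes count−1 duplicates):
  song song song: 5
  catch small song: 2
5 duplicate windows → 14 − 5 = 9 distinct.

9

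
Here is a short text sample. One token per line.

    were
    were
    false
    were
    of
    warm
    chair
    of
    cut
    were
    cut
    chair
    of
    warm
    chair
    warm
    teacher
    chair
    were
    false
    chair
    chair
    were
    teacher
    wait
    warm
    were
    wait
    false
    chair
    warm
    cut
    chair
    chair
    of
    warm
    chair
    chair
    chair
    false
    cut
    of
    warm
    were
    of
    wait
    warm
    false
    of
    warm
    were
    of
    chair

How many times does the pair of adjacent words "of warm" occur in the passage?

5

Scanning the 52 overlapping bigram windows for "of warm":
  position 5–6: of warm
  position 13–14: of warm
  position 35–36: of warm
  position 42–43: of warm
  position 49–50: of warm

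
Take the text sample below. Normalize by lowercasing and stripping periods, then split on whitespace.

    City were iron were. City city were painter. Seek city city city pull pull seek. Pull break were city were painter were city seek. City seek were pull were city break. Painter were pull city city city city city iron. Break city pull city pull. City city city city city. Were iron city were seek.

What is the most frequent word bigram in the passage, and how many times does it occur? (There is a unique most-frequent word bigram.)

"city city", 11 times

Bigram frequencies (highest first):
  city city: 11
  city were: 5
  were city: 4
  city pull: 3
  pull city: 3
  were iron: 2
  … (21 more, each ≤ 2)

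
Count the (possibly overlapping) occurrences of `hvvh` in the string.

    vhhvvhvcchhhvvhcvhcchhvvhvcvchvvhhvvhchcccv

Sliding a length-4 window over the 43 characters (40 positions):
  position 3–6: hvvh
  position 12–15: hvvh
  position 22–25: hvvh
  position 30–33: hvvh
  position 34–37: hvvh

5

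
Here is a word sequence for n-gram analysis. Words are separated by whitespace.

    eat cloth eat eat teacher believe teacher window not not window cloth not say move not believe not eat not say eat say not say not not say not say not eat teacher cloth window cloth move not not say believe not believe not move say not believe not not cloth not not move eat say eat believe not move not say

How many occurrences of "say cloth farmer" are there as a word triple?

Scanning the 60 overlapping trigram windows for "say cloth farmer":
  (none found)

0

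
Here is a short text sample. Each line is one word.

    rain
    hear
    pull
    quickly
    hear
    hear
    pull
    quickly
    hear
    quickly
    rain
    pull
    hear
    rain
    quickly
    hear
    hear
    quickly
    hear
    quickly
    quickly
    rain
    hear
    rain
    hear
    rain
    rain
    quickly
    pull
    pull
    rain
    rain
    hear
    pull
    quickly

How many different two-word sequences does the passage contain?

35 tokens → 34 bigram windows in total.
Repeated bigrams (each contributes count−1 duplicates):
  quickly hear: 4
  rain hear: 4
  hear pull: 3
  hear quickly: 3
  hear rain: 3
  pull quickly: 3
  hear hear: 2
  quickly rain: 2
  … (2 more repeated)
18 duplicate windows → 34 − 18 = 16 distinct.

16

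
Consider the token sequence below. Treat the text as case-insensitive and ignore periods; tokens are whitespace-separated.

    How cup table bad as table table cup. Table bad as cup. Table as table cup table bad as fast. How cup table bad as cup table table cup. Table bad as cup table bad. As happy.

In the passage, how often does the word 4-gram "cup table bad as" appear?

6

Scanning the 34 overlapping 4-gram windows for "cup table bad as":
  position 2–5: cup table bad as
  position 8–11: cup table bad as
  position 16–19: cup table bad as
  position 22–25: cup table bad as
  position 29–32: cup table bad as
  position 33–36: cup table bad as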